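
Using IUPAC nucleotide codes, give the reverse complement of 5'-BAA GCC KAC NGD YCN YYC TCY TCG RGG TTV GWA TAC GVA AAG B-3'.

Standard pairs A↔T, G↔C; ambiguity codes pair R↔Y, K↔M, W↔W, B↔V, D↔H, N↔N. Complement (VTTCGGMTGNCHRGNRRGAGRAGCYCCAABCWTATGCBTTTCV), then reverse for 5'→3'.

5′-VCTTTBCGTATWCBAACCYCGARGAGRRNGRHCNGTMGGCTTV-3′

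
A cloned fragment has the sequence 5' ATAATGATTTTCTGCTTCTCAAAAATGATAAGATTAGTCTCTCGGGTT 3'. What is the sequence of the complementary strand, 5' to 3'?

5'-AACCCGAGAGACTAATCTTATCATTTTTGAGAAGCAGAAAATCATTAT-3'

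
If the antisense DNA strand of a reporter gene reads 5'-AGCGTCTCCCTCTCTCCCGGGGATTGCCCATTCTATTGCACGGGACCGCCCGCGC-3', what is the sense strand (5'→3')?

5'-GCGCGGGCGGTCCCGTGCAATAGAATGGGCAATCCCCGGGAGAGAGGGAGACGCT-3'

The coding strand is complementary and antiparallel to the template: take the complement (A↔T, G↔C) and reverse.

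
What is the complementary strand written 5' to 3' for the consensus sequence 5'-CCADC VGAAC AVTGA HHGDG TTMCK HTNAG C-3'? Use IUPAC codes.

5'-GCTNADMGKAACHCDDTCABTGTTCBGHTGG-3'

Standard pairs A↔T, G↔C; ambiguity codes pair M↔K, D↔H, V↔B, N↔N. Complement (GGTHGBCTTGTBACTDDCHCAAKGMDANTCG), then reverse for 5'→3'.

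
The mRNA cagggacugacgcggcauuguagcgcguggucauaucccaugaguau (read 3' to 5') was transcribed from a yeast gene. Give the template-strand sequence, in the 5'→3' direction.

Written 5'→3' the mRNA is UAUGAGUACCCUAUACUGGUGCGCGAUGUUACGGCGCAGUCAGGGAC, so the coding DNA strand is TATGAGTACCCTATACTGGTGCGCGATGTTACGGCGCAGTCAGGGAC. The template is its reverse complement.

5'-GTCCCTGACTGCGCCGTAACATCGCGCACCAGTATAGGGTACTCATA-3'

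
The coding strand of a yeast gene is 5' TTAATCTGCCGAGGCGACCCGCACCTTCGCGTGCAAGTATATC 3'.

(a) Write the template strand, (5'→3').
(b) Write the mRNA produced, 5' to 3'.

(a) The template strand is the reverse complement of the coding strand: complement AATTAGACGGCTCCGCTGGGCGTGGAAGCGCACGTTCATATAG, then reverse.
(b) mRNA matches the coding strand with T→U.

(a) 5'-GATATACTTGCACGCGAAGGTGCGGGTCGCCTCGGCAGATTAA-3'
(b) 5'-UUAAUCUGCCGAGGCGACCCGCACCUUCGCGUGCAAGUAUAUC-3'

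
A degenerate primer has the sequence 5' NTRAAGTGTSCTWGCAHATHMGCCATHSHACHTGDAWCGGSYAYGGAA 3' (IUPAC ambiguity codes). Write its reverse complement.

Standard pairs A↔T, G↔C; ambiguity codes pair R↔Y, M↔K, W↔W, S↔S, D↔H, N↔N. Complement (NAYTTCACASGAWCGTDTADKCGGTADSDTGDACHTWGCCSRTRCCTT), then reverse for 5'→3'.

5′-TTCCRTRSCCGWTHCADGTDSDATGGCKDATDTGCWAGSACACTTYAN-3′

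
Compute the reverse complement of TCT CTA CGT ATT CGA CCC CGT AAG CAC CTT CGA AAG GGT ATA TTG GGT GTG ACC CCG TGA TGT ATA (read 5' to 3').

Complement each base (A↔T, G↔C): AGAGATGCATAAGCTGGGGCATTCGTGGAAGCTTTCCCATATAACCCACACTGGGGCACTACATAT. Then reverse.

5'-TATACATCACGGGGTCACACCCAATATACCCTTTCGAAGGTGCTTACGGGGTCGAATACGTAGAGA-3'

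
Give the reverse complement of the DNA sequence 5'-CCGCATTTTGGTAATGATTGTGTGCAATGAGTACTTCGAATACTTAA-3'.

Complement each base (A↔T, G↔C): GGCGTAAAACCATTACTAACACACGTTACTCATGAAGCTTATGAATT. Then reverse.

5'-TTAAGTATTCGAAGTACTCATTGCACACAATCATTACCAAAATGCGG-3'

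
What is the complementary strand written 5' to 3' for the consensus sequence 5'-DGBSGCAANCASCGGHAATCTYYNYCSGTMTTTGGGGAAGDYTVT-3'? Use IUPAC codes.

5′-ABARHCTTCCCCAAAKACSGRNRRAGATTDCCGSTGNTTGCSVCH-3′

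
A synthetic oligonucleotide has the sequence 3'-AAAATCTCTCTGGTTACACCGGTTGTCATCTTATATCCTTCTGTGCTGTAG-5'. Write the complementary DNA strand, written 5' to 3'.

5'-TTTTAGAGAGACCAATGTGGCCAACAGTAGAATATAGGAAGACACGACATC-3'

The strand is given 3'→5', so its complement runs 5'→3' in the same left-to-right order: pair each base A↔T, G↔C.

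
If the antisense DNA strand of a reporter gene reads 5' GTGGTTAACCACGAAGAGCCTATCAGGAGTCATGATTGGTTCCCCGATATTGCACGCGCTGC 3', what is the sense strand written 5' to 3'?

The coding strand is complementary and antiparallel to the template: take the complement (A↔T, G↔C) and reverse.

5'-GCAGCGCGTGCAATATCGGGGAACCAATCATGACTCCTGATAGGCTCTTCGTGGTTAACCAC-3'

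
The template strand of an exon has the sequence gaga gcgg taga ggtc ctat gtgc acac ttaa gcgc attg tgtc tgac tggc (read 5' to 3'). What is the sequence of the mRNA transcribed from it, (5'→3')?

5'-GCCAGUCAGACACAAUGCGCUUAAGUGUGCACAUAGGACCUCUACCGCUCUC-3'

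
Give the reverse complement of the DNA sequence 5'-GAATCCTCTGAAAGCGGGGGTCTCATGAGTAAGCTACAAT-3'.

Complement each base (A↔T, G↔C): CTTAGGAGACTTTCGCCCCCAGAGTACTCATTCGATGTTA. Then reverse.

5′-ATTGTAGCTTACTCATGAGACCCCCGCTTTCAGAGGATTC-3′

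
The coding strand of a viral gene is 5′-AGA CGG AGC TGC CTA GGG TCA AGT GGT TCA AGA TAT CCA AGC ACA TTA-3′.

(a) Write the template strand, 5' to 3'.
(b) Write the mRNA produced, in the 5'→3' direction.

(a) The template strand is the reverse complement of the coding strand: complement TCTGCCTCGACGGATCCCAGTTCACCAAGTTCTATAGGTTCGTGTAAT, then reverse.
(b) mRNA matches the coding strand with T→U.

(a) 5'-TAATGTGCTTGGATATCTTGAACCACTTGACCCTAGGCAGCTCCGTCT-3'
(b) 5'-AGACGGAGCUGCCUAGGGUCAAGUGGUUCAAGAUAUCCAAGCACAUUA-3'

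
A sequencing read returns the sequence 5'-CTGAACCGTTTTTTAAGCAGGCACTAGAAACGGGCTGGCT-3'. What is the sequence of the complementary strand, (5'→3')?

The complement of CTGAACCGTTTTTTAAGCAGGCACTAGAAACGGGCTGGCT is GACTTGGCAAAAAATTCGTCCGTGATCTTTGCCCGACCGA (A↔T, G↔C). DNA strands are antiparallel, so the complementary strand runs 3'→5'; reversing gives the 5'→3' form.

5′-AGCCAGCCCGTTTCTAGTGCCTGCTTAAAAAACGGTTCAG-3′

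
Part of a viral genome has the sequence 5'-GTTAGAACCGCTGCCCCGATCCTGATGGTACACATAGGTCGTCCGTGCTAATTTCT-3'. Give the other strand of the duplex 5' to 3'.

5'-AGAAATTAGCACGGACGACCTATGTGTACCATCAGGATCGGGGCAGCGGTTCTAAC-3'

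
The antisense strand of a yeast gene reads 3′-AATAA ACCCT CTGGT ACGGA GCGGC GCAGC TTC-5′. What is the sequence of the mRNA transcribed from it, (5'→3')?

5'-UUAUUUGGGAGACCAUGCCUCGCCGCGUCGAAG-3'

Reading the template 3'→5' as shown, RNA polymerase pairs each base (A→U, T→A, G↔C) to build mRNA 5'→3' directly.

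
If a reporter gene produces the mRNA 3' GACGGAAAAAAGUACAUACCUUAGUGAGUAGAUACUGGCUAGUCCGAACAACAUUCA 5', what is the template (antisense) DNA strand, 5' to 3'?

Written 5'→3' the mRNA is ACUUACAACAAGCCUGAUCGGUCAUAGAUGAGUGAUUCCAUACAUGAAAAAAGGCAG, so the coding DNA strand is ACTTACAACAAGCCTGATCGGTCATAGATGAGTGATTCCATACATGAAAAAAGGCAG. The template is its reverse complement.

5'-CTGCCTTTTTTCATGTATGGAATCACTCATCTATGACCGATCAGGCTTGTTGTAAGT-3'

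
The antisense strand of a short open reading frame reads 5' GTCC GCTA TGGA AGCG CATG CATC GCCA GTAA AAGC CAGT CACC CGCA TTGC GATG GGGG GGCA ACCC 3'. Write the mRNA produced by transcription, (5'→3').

The mRNA has the sequence of the coding strand (reverse complement of the template) with T→U. Reverse complement of GTCCGCTATGGAAGCGCATGCATCGCCAGTAAAAGCCAGTCACCCGCATTGCGATGGGGGGGCAACCC is GGGTTGCCCCCCCATCGCAATGCGGGTGACTGGCTTTTACTGGCGATGCATGCGCTTCCATAGCGGAC; then T→U.

5′-GGGUUGCCCCCCCAUCGCAAUGCGGGUGACUGGCUUUUACUGGCGAUGCAUGCGCUUCCAUAGCGGAC-3′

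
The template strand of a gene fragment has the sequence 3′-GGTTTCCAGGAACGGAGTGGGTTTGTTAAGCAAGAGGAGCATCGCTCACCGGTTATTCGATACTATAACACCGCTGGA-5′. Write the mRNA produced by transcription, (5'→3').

5'-CCAAAGGUCCUUGCCUCACCCAAACAAUUCGUUCUCCUCGUAGCGAGUGGCCAAUAAGCUAUGAUAUUGUGGCGACCU-3'

Reading the template 3'→5' as shown, RNA polymerase pairs each base (A→U, T→A, G↔C) to build mRNA 5'→3' directly.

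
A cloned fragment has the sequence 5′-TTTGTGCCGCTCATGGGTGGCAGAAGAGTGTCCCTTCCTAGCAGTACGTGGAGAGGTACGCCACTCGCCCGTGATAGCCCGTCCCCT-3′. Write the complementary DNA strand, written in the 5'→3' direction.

Pairing A↔T and G↔C gives AAACACGGCGAGTACCCACCGTCTTCTCACAGGGAAGGATCGTCATGCACCTCTCCATGCGGTGAGCGGGCACTATCGGGCAGGGGA, running 3'→5'. Reverse for the 5'→3' convention.

5'-AGGGGACGGGCTATCACGGGCGAGTGGCGTACCTCTCCACGTACTGCTAGGAAGGGACACTCTTCTGCCACCCATGAGCGGCACAAA-3'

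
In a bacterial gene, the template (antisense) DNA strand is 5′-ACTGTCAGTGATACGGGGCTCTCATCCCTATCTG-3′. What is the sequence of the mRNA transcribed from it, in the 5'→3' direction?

RNA polymerase reads the template 3'→5' and synthesizes mRNA 5'→3' by base-pairing (A→U, T→A, G↔C). The complement of the template is TGACAGTCACTATGCCCCGAGAGTAGGGATAGAC; antiparallel, so 5'→3' the coding strand is CAGATAGGGATGAGAGCCCCGTATCACTGACAGT. Replace T with U for the mRNA.

5'-CAGAUAGGGAUGAGAGCCCCGUAUCACUGACAGU-3'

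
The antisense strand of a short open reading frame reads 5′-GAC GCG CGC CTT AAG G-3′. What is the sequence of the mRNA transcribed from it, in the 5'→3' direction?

The mRNA has the sequence of the coding strand (reverse complement of the template) with T→U. Reverse complement of GACGCGCGCCTTAAGG is CCTTAAGGCGCGCGTC; then T→U.

5'-CCUUAAGGCGCGCGUC-3'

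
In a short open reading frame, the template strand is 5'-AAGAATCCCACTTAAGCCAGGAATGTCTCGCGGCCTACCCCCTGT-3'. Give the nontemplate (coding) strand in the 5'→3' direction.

5'-ACAGGGGGTAGGCCGCGAGACATTCCTGGCTTAAGTGGGATTCTT-3'

The coding strand is complementary and antiparallel to the template: take the complement (A↔T, G↔C) and reverse.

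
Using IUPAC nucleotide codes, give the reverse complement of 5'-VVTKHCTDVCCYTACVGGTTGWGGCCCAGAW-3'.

Standard pairs A↔T, G↔C; ambiguity codes pair Y↔R, K↔M, W↔W, D↔H, V↔B. Complement (BBAMDGAHBGGRATGBCCAACWCCGGGTCTW), then reverse for 5'→3'.

5'-WTCTGGGCCWCAACCBGTARGGBHAGDMABB-3'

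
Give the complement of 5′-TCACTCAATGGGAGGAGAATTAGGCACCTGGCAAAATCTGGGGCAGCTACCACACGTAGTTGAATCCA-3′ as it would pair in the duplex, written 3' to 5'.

Base-pairing A↔T, G↔C gives the complement. The complementary strand is antiparallel, so paired with a 5'→3' strand it runs 3'→5'.

3'-AGTGAGTTACCCTCCTCTTAATCCGTGGACCGTTTTAGACCCCGTCGATGGTGTGCATCAACTTAGGT-5'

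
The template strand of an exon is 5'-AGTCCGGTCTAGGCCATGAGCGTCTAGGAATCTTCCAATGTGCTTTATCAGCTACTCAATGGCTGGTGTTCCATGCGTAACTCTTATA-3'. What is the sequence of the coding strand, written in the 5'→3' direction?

5'-TATAAGAGTTACGCATGGAACACCAGCCATTGAGTAGCTGATAAAGCACATTGGAAGATTCCTAGACGCTCATGGCCTAGACCGGACT-3'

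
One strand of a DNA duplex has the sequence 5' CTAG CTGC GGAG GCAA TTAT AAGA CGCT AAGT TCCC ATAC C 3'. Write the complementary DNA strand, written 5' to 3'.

5'-GGTATGGGAACTTAGCGTCTTATAATTGCCTCCGCAGCTAG-3'

The complement of CTAGCTGCGGAGGCAATTATAAGACGCTAAGTTCCCATACC is GATCGACGCCTCCGTTAATATTCTGCGATTCAAGGGTATGG (A↔T, G↔C). DNA strands are antiparallel, so the complementary strand runs 3'→5'; reversing gives the 5'→3' form.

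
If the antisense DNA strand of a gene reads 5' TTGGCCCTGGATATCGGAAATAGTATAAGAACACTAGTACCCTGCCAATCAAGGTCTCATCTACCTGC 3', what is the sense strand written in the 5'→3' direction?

5'-GCAGGTAGATGAGACCTTGATTGGCAGGGTACTAGTGTTCTTATACTATTTCCGATATCCAGGGCCAA-3'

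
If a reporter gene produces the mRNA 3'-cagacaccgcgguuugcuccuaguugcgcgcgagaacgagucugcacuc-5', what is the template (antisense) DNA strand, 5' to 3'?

5'-GTCTGTGGCGCCAAACGAGGATCAACGCGCGCTCTTGCTCAGACGTGAG-3'

Written 5'→3' the mRNA is CUCACGUCUGAGCAAGAGCGCGCGUUGAUCCUCGUUUGGCGCCACAGAC, so the coding DNA strand is CTCACGTCTGAGCAAGAGCGCGCGTTGATCCTCGTTTGGCGCCACAGAC. The template is its reverse complement.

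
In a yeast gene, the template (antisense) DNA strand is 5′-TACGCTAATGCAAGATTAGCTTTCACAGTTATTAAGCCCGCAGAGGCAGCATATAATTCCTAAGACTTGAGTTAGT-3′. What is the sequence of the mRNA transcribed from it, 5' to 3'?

The mRNA has the sequence of the coding strand (reverse complement of the template) with T→U. Reverse complement of TACGCTAATGCAAGATTAGCTTTCACAGTTATTAAGCCCGCAGAGGCAGCATATAATTCCTAAGACTTGAGTTAGT is ACTAACTCAAGTCTTAGGAATTATATGCTGCCTCTGCGGGCTTAATAACTGTGAAAGCTAATCTTGCATTAGCGTA; then T→U.

5'-ACUAACUCAAGUCUUAGGAAUUAUAUGCUGCCUCUGCGGGCUUAAUAACUGUGAAAGCUAAUCUUGCAUUAGCGUA-3'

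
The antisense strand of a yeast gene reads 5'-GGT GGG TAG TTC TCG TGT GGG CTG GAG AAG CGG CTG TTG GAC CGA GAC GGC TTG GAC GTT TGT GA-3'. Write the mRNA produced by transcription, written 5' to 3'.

RNA polymerase reads the template 3'→5' and synthesizes mRNA 5'→3' by base-pairing (A→U, T→A, G↔C). The complement of the template is CCACCCATCAAGAGCACACCCGACCTCTTCGCCGACAACCTGGCTCTGCCGAACCTGCAAACACT; antiparallel, so 5'→3' the coding strand is TCACAAACGTCCAAGCCGTCTCGGTCCAACAGCCGCTTCTCCAGCCCACACGAGAACTACCCACC. Replace T with U for the mRNA.

5'-UCACAAACGUCCAAGCCGUCUCGGUCCAACAGCCGCUUCUCCAGCCCACACGAGAACUACCCACC-3'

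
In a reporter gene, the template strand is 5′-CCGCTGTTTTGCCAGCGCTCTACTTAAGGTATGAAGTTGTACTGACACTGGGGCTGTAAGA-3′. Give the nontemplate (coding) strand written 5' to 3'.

5′-TCTTACAGCCCCAGTGTCAGTACAACTTCATACCTTAAGTAGAGCGCTGGCAAAACAGCGG-3′

The coding strand is complementary and antiparallel to the template: take the complement (A↔T, G↔C) and reverse.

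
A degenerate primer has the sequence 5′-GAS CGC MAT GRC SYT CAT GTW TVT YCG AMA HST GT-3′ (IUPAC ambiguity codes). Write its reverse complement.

5′-ACASDTKTCGRABAWACATGARSGYCATKGCGSTC-3′

Standard pairs A↔T, G↔C; ambiguity codes pair R↔Y, M↔K, W↔W, S↔S, H↔D, V↔B. Complement (CTSGCGKTACYGSRAGTACAWABARGCTKTDSACA), then reverse for 5'→3'.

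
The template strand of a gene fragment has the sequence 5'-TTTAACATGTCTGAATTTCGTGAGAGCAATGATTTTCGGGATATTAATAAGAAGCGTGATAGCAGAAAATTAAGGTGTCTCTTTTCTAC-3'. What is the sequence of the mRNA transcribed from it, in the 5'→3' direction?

5'-GUAGAAAAGAGACACCUUAAUUUUCUGCUAUCACGCUUCUUAUUAAUAUCCCGAAAAUCAUUGCUCUCACGAAAUUCAGACAUGUUAAA-3'

RNA polymerase reads the template 3'→5' and synthesizes mRNA 5'→3' by base-pairing (A→U, T→A, G↔C). The complement of the template is AAATTGTACAGACTTAAAGCACTCTCGTTACTAAAAGCCCTATAATTATTCTTCGCACTATCGTCTTTTAATTCCACAGAGAAAAGATG; antiparallel, so 5'→3' the coding strand is GTAGAAAAGAGACACCTTAATTTTCTGCTATCACGCTTCTTATTAATATCCCGAAAATCATTGCTCTCACGAAATTCAGACATGTTAAA. Replace T with U for the mRNA.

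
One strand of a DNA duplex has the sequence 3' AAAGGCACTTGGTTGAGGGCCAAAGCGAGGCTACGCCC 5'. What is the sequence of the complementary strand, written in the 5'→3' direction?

The strand is given 3'→5', so its complement runs 5'→3' in the same left-to-right order: pair each base A↔T, G↔C.

5'-TTTCCGTGAACCAACTCCCGGTTTCGCTCCGATGCGGG-3'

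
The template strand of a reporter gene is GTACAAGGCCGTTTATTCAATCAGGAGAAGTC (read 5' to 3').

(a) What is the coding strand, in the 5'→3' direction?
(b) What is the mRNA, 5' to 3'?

(a) 5'-GACTTCTCCTGATTGAATAAACGGCCTTGTAC-3'
(b) 5'-GACUUCUCCUGAUUGAAUAAACGGCCUUGUAC-3'

(a) The coding strand is the reverse complement of the template: complement CATGTTCCGGCAAATAAGTTAGTCCTCTTCAG, then reverse.
(b) mRNA has the coding-strand sequence with T→U.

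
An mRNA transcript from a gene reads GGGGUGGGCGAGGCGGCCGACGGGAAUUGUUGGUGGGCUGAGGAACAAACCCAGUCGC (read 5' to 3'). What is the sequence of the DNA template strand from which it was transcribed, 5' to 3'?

5'-GCGACTGGGTTTGTTCCTCAGCCCACCAACAATTCCCGTCGGCCGCCTCGCCCACCCC-3'

Replace U with T to get the coding DNA strand: GGGGTGGGCGAGGCGGCCGACGGGAATTGTTGGTGGGCTGAGGAACAAACCCAGTCGC. The template strand is its reverse complement (complement CCCCACCCGCTCCGCCGGCTGCCCTTAACAACCACCCGACTCCTTGTTTGGGTCAGCG, then reverse).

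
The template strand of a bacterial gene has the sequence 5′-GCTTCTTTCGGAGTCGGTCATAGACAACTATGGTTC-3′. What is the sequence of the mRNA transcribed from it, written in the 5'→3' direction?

The mRNA has the sequence of the coding strand (reverse complement of the template) with T→U. Reverse complement of GCTTCTTTCGGAGTCGGTCATAGACAACTATGGTTC is GAACCATAGTTGTCTATGACCGACTCCGAAAGAAGC; then T→U.

5'-GAACCAUAGUUGUCUAUGACCGACUCCGAAAGAAGC-3'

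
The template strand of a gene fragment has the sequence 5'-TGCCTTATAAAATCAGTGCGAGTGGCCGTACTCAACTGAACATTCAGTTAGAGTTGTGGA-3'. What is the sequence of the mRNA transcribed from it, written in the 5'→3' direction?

5'-UCCACAACUCUAACUGAAUGUUCAGUUGAGUACGGCCACUCGCACUGAUUUUAUAAGGCA-3'

The mRNA has the sequence of the coding strand (reverse complement of the template) with T→U. Reverse complement of TGCCTTATAAAATCAGTGCGAGTGGCCGTACTCAACTGAACATTCAGTTAGAGTTGTGGA is TCCACAACTCTAACTGAATGTTCAGTTGAGTACGGCCACTCGCACTGATTTTATAAGGCA; then T→U.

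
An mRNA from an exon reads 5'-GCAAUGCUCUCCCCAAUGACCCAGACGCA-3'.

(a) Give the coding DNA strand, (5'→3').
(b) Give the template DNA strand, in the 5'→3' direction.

(a) 5'-GCAATGCTCTCCCCAATGACCCAGACGCA-3'
(b) 5'-TGCGTCTGGGTCATTGGGGAGAGCATTGC-3'

(a) The coding strand matches the mRNA with U→T.
(b) The template strand is the reverse complement of the coding strand.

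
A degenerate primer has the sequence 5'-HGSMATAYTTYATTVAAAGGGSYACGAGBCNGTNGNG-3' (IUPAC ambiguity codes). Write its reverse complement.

5'-CNCNACNGVCTCGTRSCCCTTTBAATRAARTATKSCD-3'

Standard pairs A↔T, G↔C; ambiguity codes pair Y↔R, M↔K, S↔S, B↔V, H↔D, N↔N. Complement (DCSKTATRAARTAABTTTCCCSRTGCTCVGNCANCNC), then reverse for 5'→3'.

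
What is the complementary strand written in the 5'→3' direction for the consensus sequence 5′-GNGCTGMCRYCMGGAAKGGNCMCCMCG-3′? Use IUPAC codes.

Standard pairs A↔T, G↔C; ambiguity codes pair R↔Y, M↔K, N↔N. Complement (CNCGACKGYRGKCCTTMCCNGKGGKGC), then reverse for 5'→3'.

5′-CGKGGKGNCCMTTCCKGRYGKCAGCNC-3′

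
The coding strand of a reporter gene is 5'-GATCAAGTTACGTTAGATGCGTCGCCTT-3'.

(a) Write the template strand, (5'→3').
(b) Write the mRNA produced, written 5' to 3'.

(a) 5′-AAGGCGACGCATCTAACGTAACTTGATC-3′
(b) 5'-GAUCAAGUUACGUUAGAUGCGUCGCCUU-3'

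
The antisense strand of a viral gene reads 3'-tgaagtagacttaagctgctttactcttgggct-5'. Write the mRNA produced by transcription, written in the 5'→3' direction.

Reading the template 3'→5' as shown, RNA polymerase pairs each base (A→U, T→A, G↔C) to build mRNA 5'→3' directly.

5'-ACUUCAUCUGAAUUCGACGAAAUGAGAACCCGA-3'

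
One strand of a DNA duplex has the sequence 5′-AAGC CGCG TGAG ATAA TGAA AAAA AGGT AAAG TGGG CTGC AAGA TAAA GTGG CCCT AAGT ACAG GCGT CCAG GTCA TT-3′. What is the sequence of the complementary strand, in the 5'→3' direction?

5'-AATGACCTGGACGCCTGTACTTAGGGCCACTTTATCTTGCAGCCCACTTTACCTTTTTTTCATTATCTCACGCGGCTT-3'

Pairing A↔T and G↔C gives TTCGGCGCACTCTATTACTTTTTTTCCATTTCACCCGACGTTCTATTTCACCGGGATTCATGTCCGCAGGTCCAGTAA, running 3'→5'. Reverse for the 5'→3' convention.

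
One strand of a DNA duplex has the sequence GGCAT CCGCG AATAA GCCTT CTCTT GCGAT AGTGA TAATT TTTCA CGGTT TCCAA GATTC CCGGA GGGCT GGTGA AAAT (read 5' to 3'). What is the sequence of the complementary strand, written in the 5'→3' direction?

The complement of GGCATCCGCGAATAAGCCTTCTCTTGCGATAGTGATAATTTTTCACGGTTTCCAAGATTCCCGGAGGGCTGGTGAAAAT is CCGTAGGCGCTTATTCGGAAGAGAACGCTATCACTATTAAAAAGTGCCAAAGGTTCTAAGGGCCTCCCGACCACTTTTA (A↔T, G↔C). DNA strands are antiparallel, so the complementary strand runs 3'→5'; reversing gives the 5'→3' form.

5'-ATTTTCACCAGCCCTCCGGGAATCTTGGAAACCGTGAAAAATTATCACTATCGCAAGAGAAGGCTTATTCGCGGATGCC-3'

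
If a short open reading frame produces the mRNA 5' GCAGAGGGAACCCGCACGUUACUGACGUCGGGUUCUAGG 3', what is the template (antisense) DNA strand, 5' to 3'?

Replace U with T to get the coding DNA strand: GCAGAGGGAACCCGCACGTTACTGACGTCGGGTTCTAGG. The template strand is its reverse complement (complement CGTCTCCCTTGGGCGTGCAATGACTGCAGCCCAAGATCC, then reverse).

5'-CCTAGAACCCGACGTCAGTAACGTGCGGGTTCCCTCTGC-3'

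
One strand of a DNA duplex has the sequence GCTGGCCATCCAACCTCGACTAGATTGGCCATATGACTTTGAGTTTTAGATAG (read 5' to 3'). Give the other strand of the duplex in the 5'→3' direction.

The complement of GCTGGCCATCCAACCTCGACTAGATTGGCCATATGACTTTGAGTTTTAGATAG is CGACCGGTAGGTTGGAGCTGATCTAACCGGTATACTGAAACTCAAAATCTATC (A↔T, G↔C). DNA strands are antiparallel, so the complementary strand runs 3'→5'; reversing gives the 5'→3' form.

5'-CTATCTAAAACTCAAAGTCATATGGCCAATCTAGTCGAGGTTGGATGGCCAGC-3'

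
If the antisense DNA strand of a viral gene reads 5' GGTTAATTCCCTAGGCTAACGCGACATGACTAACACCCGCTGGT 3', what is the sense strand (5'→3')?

The coding strand is complementary and antiparallel to the template: take the complement (A↔T, G↔C) and reverse.

5′-ACCAGCGGGTGTTAGTCATGTCGCGTTAGCCTAGGGAATTAACC-3′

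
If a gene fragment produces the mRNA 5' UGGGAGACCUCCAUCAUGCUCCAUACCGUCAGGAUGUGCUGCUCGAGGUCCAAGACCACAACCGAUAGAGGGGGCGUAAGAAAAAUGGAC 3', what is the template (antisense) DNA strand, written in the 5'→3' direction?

Replace U with T to get the coding DNA strand: TGGGAGACCTCCATCATGCTCCATACCGTCAGGATGTGCTGCTCGAGGTCCAAGACCACAACCGATAGAGGGGGCGTAAGAAAAATGGAC. The template strand is its reverse complement (complement ACCCTCTGGAGGTAGTACGAGGTATGGCAGTCCTACACGACGAGCTCCAGGTTCTGGTGTTGGCTATCTCCCCCGCATTCTTTTTACCTG, then reverse).

5'-GTCCATTTTTCTTACGCCCCCTCTATCGGTTGTGGTCTTGGACCTCGAGCAGCACATCCTGACGGTATGGAGCATGATGGAGGTCTCCCA-3'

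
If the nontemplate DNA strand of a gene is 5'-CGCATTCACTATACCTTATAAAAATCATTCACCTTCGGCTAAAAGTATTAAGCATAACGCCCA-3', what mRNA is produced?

5'-CGCAUUCACUAUACCUUAUAAAAAUCAUUCACCUUCGGCUAAAAGUAUUAAGCAUAACGCCCA-3'

The mRNA is synthesized from the template strand, so it matches the coding strand with T replaced by U.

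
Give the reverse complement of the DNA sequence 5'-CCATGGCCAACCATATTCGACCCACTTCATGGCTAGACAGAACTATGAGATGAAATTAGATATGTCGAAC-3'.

Complement each base (A↔T, G↔C): GGTACCGGTTGGTATAAGCTGGGTGAAGTACCGATCTGTCTTGATACTCTACTTTAATCTATACAGCTTG. Then reverse.

5'-GTTCGACATATCTAATTTCATCTCATAGTTCTGTCTAGCCATGAAGTGGGTCGAATATGGTTGGCCATGG-3'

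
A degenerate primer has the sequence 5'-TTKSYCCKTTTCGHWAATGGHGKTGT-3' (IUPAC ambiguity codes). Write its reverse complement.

5′-ACAMCDCCATTWDCGAAAMGGRSMAA-3′

Standard pairs A↔T, G↔C; ambiguity codes pair Y↔R, K↔M, W↔W, S↔S, H↔D. Complement (AAMSRGGMAAAGCDWTTACCDCMACA), then reverse for 5'→3'.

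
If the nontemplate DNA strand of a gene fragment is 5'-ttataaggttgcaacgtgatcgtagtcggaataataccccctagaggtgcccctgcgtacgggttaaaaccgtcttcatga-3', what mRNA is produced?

The mRNA is synthesized from the template strand, so it matches the coding strand with T replaced by U.

5′-UUAUAAGGUUGCAACGUGAUCGUAGUCGGAAUAAUACCCCCUAGAGGUGCCCCUGCGUACGGGUUAAAACCGUCUUCAUGA-3′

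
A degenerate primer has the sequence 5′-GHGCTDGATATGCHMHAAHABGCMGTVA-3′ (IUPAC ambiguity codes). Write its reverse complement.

Standard pairs A↔T, G↔C; ambiguity codes pair M↔K, B↔V, D↔H. Complement (CDCGAHCTATACGDKDTTDTVCGKCABT), then reverse for 5'→3'.

5'-TBACKGCVTDTTDKDGCATATCHAGCDC-3'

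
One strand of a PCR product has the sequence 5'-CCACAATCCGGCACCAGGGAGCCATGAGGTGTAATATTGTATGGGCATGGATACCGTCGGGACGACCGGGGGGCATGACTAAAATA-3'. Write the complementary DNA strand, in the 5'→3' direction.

5′-TATTTTAGTCATGCCCCCCGGTCGTCCCGACGGTATCCATGCCCATACAATATTACACCTCATGGCTCCCTGGTGCCGGATTGTGG-3′

The complement of CCACAATCCGGCACCAGGGAGCCATGAGGTGTAATATTGTATGGGCATGGATACCGTCGGGACGACCGGGGGGCATGACTAAAATA is GGTGTTAGGCCGTGGTCCCTCGGTACTCCACATTATAACATACCCGTACCTATGGCAGCCCTGCTGGCCCCCCGTACTGATTTTAT (A↔T, G↔C). DNA strands are antiparallel, so the complementary strand runs 3'→5'; reversing gives the 5'→3' form.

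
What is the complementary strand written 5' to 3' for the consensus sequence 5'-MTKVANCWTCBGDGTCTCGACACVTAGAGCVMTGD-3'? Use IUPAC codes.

Standard pairs A↔T, G↔C; ambiguity codes pair M↔K, W↔W, B↔V, D↔H, N↔N. Complement (KAMBTNGWAGVCHCAGAGCTGTGBATCTCGBKACH), then reverse for 5'→3'.

5'-HCAKBGCTCTABGTGTCGAGACHCVGAWGNTBMAK-3'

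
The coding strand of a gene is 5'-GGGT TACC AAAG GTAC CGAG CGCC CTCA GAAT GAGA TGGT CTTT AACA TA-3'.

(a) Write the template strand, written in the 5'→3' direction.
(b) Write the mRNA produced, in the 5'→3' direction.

(a) 5'-TATGTTAAAGACCATCTCATTCTGAGGGCGCTCGGTACCTTTGGTAACCC-3'
(b) 5'-GGGUUACCAAAGGUACCGAGCGCCCUCAGAAUGAGAUGGUCUUUAACAUA-3'

(a) The template strand is the reverse complement of the coding strand: complement CCCAATGGTTTCCATGGCTCGCGGGAGTCTTACTCTACCAGAAATTGTAT, then reverse.
(b) mRNA matches the coding strand with T→U.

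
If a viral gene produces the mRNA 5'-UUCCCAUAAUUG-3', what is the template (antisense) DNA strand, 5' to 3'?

Replace U with T to get the coding DNA strand: TTCCCATAATTG. The template strand is its reverse complement (complement AAGGGTATTAAC, then reverse).

5′-CAATTATGGGAA-3′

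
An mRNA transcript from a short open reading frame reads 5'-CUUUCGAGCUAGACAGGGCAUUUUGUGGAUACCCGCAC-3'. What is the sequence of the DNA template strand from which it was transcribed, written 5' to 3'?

5'-GTGCGGGTATCCACAAAATGCCCTGTCTAGCTCGAAAG-3'

Replace U with T to get the coding DNA strand: CTTTCGAGCTAGACAGGGCATTTTGTGGATACCCGCAC. The template strand is its reverse complement (complement GAAAGCTCGATCTGTCCCGTAAAACACCTATGGGCGTG, then reverse).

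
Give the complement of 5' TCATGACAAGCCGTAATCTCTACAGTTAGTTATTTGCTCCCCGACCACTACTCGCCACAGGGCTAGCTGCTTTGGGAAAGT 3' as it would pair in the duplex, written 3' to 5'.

3'-AGTACTGTTCGGCATTAGAGATGTCAATCAATAAACGAGGGGCTGGTGATGAGCGGTGTCCCGATCGACGAAACCCTTTCA-5'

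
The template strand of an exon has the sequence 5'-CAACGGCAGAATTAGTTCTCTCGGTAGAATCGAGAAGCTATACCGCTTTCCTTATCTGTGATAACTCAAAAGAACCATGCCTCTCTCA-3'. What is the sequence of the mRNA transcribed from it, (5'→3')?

RNA polymerase reads the template 3'→5' and synthesizes mRNA 5'→3' by base-pairing (A→U, T→A, G↔C). The complement of the template is GTTGCCGTCTTAATCAAGAGAGCCATCTTAGCTCTTCGATATGGCGAAAGGAATAGACACTATTGAGTTTTCTTGGTACGGAGAGAGT; antiparallel, so 5'→3' the coding strand is TGAGAGAGGCATGGTTCTTTTGAGTTATCACAGATAAGGAAAGCGGTATAGCTTCTCGATTCTACCGAGAGAACTAATTCTGCCGTTG. Replace T with U for the mRNA.

5'-UGAGAGAGGCAUGGUUCUUUUGAGUUAUCACAGAUAAGGAAAGCGGUAUAGCUUCUCGAUUCUACCGAGAGAACUAAUUCUGCCGUUG-3'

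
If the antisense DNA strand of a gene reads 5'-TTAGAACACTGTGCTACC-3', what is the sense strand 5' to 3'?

5'-GGTAGCACAGTGTTCTAA-3'

The coding strand is complementary and antiparallel to the template: take the complement (A↔T, G↔C) and reverse.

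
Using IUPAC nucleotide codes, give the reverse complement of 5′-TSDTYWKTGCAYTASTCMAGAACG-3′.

5'-CGTTCTKGASTARTGCAMWRAHSA-3'

Standard pairs A↔T, G↔C; ambiguity codes pair Y↔R, M↔K, W↔W, S↔S, D↔H. Complement (ASHARWMACGTRATSAGKTCTTGC), then reverse for 5'→3'.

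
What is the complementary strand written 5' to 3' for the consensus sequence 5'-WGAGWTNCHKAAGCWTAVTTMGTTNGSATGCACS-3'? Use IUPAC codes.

5'-SGTGCATSCNAACKAABTAWGCTTMDGNAWCTCW-3'

Standard pairs A↔T, G↔C; ambiguity codes pair M↔K, W↔W, S↔S, H↔D, V↔B, N↔N. Complement (WCTCWANGDMTTCGWATBAAKCAANCSTACGTGS), then reverse for 5'→3'.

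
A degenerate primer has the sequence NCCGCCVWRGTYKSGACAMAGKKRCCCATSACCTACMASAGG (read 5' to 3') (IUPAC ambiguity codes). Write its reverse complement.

5'-CCTSTKGTAGGTSATGGGYMMCTKTGTCSMRACYWBGGCGGN-3'

Standard pairs A↔T, G↔C; ambiguity codes pair R↔Y, M↔K, W↔W, S↔S, V↔B, N↔N. Complement (NGGCGGBWYCARMSCTGTKTCMMYGGGTASTGGATGKTSTCC), then reverse for 5'→3'.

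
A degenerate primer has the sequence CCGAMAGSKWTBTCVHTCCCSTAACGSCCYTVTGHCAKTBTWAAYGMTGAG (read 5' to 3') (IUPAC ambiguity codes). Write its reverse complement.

5'-CTCAKCRTTWAVAMTGDCABARGGSCGTTASGGGADBGAVAWMSCTKTCGG-3'

Standard pairs A↔T, G↔C; ambiguity codes pair Y↔R, M↔K, W↔W, S↔S, B↔V, H↔D. Complement (GGCTKTCSMWAVAGBDAGGGSATTGCSGGRABACDGTMAVAWTTRCKACTC), then reverse for 5'→3'.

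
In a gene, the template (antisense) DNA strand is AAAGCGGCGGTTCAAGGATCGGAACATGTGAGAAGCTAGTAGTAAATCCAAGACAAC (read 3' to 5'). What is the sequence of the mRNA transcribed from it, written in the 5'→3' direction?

5'-UUUCGCCGCCAAGUUCCUAGCCUUGUACACUCUUCGAUCAUCAUUUAGGUUCUGUUG-3'

Reading the template 3'→5' as shown, RNA polymerase pairs each base (A→U, T→A, G↔C) to build mRNA 5'→3' directly.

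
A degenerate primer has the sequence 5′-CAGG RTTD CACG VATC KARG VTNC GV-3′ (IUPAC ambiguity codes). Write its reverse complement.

5'-BCGNABCYTMGATBCGTGHAAYCCTG-3'

Standard pairs A↔T, G↔C; ambiguity codes pair R↔Y, K↔M, D↔H, V↔B, N↔N. Complement (GTCCYAAHGTGCBTAGMTYCBANGCB), then reverse for 5'→3'.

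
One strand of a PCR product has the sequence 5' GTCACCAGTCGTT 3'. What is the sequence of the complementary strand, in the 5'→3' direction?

The complement of GTCACCAGTCGTT is CAGTGGTCAGCAA (A↔T, G↔C). DNA strands are antiparallel, so the complementary strand runs 3'→5'; reversing gives the 5'→3' form.

5'-AACGACTGGTGAC-3'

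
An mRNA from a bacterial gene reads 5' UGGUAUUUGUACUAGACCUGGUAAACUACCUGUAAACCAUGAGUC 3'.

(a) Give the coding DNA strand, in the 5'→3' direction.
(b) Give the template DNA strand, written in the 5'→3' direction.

(a) The coding strand matches the mRNA with U→T.
(b) The template strand is the reverse complement of the coding strand.

(a) 5′-TGGTATTTGTACTAGACCTGGTAAACTACCTGTAAACCATGAGTC-3′
(b) 5′-GACTCATGGTTTACAGGTAGTTTACCAGGTCTAGTACAAATACCA-3′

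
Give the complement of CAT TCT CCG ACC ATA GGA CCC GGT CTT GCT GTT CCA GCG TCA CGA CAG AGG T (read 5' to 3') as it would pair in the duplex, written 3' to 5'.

Base-pairing A↔T, G↔C gives the complement. The complementary strand is antiparallel, so paired with a 5'→3' strand it runs 3'→5'.

3'-GTAAGAGGCTGGTATCCTGGGCCAGAACGACAAGGTCGCAGTGCTGTCTCCA-5'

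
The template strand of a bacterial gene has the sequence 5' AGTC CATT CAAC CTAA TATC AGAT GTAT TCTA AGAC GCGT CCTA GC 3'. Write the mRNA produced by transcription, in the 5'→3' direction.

5'-GCUAGGACGCGUCUUAGAAUACAUCUGAUAUUAGGUUGAAUGGACU-3'

The mRNA has the sequence of the coding strand (reverse complement of the template) with T→U. Reverse complement of AGTCCATTCAACCTAATATCAGATGTATTCTAAGACGCGTCCTAGC is GCTAGGACGCGTCTTAGAATACATCTGATATTAGGTTGAATGGACT; then T→U.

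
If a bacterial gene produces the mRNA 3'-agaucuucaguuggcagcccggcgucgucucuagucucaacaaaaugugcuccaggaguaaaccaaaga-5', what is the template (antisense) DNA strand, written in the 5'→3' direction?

5'-TCTAGAAGTCAACCGTCGGGCCGCAGCAGAGATCAGAGTTGTTTTACACGAGGTCCTCATTTGGTTTCT-3'

Written 5'→3' the mRNA is AGAAACCAAAUGAGGACCUCGUGUAAAACAACUCUGAUCUCUGCUGCGGCCCGACGGUUGACUUCUAGA, so the coding DNA strand is AGAAACCAAATGAGGACCTCGTGTAAAACAACTCTGATCTCTGCTGCGGCCCGACGGTTGACTTCTAGA. The template is its reverse complement.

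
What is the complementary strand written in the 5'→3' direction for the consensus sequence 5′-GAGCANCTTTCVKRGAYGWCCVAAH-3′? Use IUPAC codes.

5'-DTTBGGWCRTCYMBGAAAGNTGCTC-3'

Standard pairs A↔T, G↔C; ambiguity codes pair R↔Y, K↔M, W↔W, H↔D, V↔B, N↔N. Complement (CTCGTNGAAAGBMYCTRCWGGBTTD), then reverse for 5'→3'.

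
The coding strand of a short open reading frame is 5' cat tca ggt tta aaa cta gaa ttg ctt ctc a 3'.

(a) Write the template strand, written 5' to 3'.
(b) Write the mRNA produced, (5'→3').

(a) 5'-TGAGAAGCAATTCTAGTTTTAAACCTGAATG-3'
(b) 5'-CAUUCAGGUUUAAAACUAGAAUUGCUUCUCA-3'

(a) The template strand is the reverse complement of the coding strand: complement GTAAGTCCAAATTTTGATCTTAACGAAGAGT, then reverse.
(b) mRNA matches the coding strand with T→U.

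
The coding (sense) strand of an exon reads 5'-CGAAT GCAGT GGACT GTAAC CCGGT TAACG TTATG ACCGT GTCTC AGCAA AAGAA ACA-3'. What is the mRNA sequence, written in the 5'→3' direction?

5'-CGAAUGCAGUGGACUGUAACCCGGUUAACGUUAUGACCGUGUCUCAGCAAAAGAAACA-3'

mRNA has the coding-strand sequence with U in place of T.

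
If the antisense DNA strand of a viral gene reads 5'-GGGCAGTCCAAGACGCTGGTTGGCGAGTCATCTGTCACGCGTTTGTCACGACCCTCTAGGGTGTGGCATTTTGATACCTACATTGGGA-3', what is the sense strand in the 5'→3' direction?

5'-TCCCAATGTAGGTATCAAAATGCCACACCCTAGAGGGTCGTGACAAACGCGTGACAGATGACTCGCCAACCAGCGTCTTGGACTGCCC-3'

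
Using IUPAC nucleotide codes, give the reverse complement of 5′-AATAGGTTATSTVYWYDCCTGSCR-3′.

5'-YGSCAGGHRWRBASATAACCTATT-3'

Standard pairs A↔T, G↔C; ambiguity codes pair R↔Y, W↔W, S↔S, D↔H, V↔B. Complement (TTATCCAATASABRWRHGGACSGY), then reverse for 5'→3'.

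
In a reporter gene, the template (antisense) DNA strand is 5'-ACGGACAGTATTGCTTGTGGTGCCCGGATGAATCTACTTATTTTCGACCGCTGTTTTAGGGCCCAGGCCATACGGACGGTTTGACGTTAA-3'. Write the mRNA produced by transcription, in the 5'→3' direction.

5'-UUAACGUCAAACCGUCCGUAUGGCCUGGGCCCUAAAACAGCGGUCGAAAAUAAGUAGAUUCAUCCGGGCACCACAAGCAAUACUGUCCGU-3'

RNA polymerase reads the template 3'→5' and synthesizes mRNA 5'→3' by base-pairing (A→U, T→A, G↔C). The complement of the template is TGCCTGTCATAACGAACACCACGGGCCTACTTAGATGAATAAAAGCTGGCGACAAAATCCCGGGTCCGGTATGCCTGCCAAACTGCAATT; antiparallel, so 5'→3' the coding strand is TTAACGTCAAACCGTCCGTATGGCCTGGGCCCTAAAACAGCGGTCGAAAATAAGTAGATTCATCCGGGCACCACAAGCAATACTGTCCGT. Replace T with U for the mRNA.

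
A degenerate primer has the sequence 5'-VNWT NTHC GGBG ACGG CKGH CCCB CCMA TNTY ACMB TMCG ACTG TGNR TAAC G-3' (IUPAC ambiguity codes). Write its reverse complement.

5'-CGTTAYNCACAGTCGKAVKGTRANATKGGVGGGDCMGCCGTCVCCGDANAWNB-3'

Standard pairs A↔T, G↔C; ambiguity codes pair R↔Y, M↔K, W↔W, B↔V, H↔D, N↔N. Complement (BNWANADGCCVCTGCCGMCDGGGVGGKTANARTGKVAKGCTGACACNYATTGC), then reverse for 5'→3'.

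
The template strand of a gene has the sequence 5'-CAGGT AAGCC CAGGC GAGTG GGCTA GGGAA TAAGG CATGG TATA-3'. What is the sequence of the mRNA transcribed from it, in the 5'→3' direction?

5'-UAUACCAUGCCUUAUUCCCUAGCCCACUCGCCUGGGCUUACCUG-3'

RNA polymerase reads the template 3'→5' and synthesizes mRNA 5'→3' by base-pairing (A→U, T→A, G↔C). The complement of the template is GTCCATTCGGGTCCGCTCACCCGATCCCTTATTCCGTACCATAT; antiparallel, so 5'→3' the coding strand is TATACCATGCCTTATTCCCTAGCCCACTCGCCTGGGCTTACCTG. Replace T with U for the mRNA.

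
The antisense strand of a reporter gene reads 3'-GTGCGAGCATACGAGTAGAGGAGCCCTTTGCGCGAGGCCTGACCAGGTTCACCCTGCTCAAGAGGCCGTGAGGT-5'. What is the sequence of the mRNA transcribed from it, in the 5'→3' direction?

5′-CACGCUCGUAUGCUCAUCUCCUCGGGAAACGCGCUCCGGACUGGUCCAAGUGGGACGAGUUCUCCGGCACUCCA-3′

Reading the template 3'→5' as shown, RNA polymerase pairs each base (A→U, T→A, G↔C) to build mRNA 5'→3' directly.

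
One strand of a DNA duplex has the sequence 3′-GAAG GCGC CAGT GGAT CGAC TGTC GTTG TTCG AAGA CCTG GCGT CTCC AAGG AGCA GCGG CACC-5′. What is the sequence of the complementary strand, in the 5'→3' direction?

The strand is given 3'→5', so its complement runs 5'→3' in the same left-to-right order: pair each base A↔T, G↔C.

5′-CTTCCGCGGTCACCTAGCTGACAGCAACAAGCTTCTGGACCGCAGAGGTTCCTCGTCGCCGTGG-3′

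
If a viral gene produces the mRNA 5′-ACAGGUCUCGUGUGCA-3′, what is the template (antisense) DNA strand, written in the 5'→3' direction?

Replace U with T to get the coding DNA strand: ACAGGTCTCGTGTGCA. The template strand is its reverse complement (complement TGTCCAGAGCACACGT, then reverse).

5′-TGCACACGAGACCTGT-3′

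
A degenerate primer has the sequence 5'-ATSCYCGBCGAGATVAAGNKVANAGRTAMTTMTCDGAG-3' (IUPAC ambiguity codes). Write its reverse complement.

5'-CTCHGAKAAKTAYCTNTBMNCTTBATCTCGVCGRGSAT-3'

Standard pairs A↔T, G↔C; ambiguity codes pair R↔Y, M↔K, S↔S, B↔V, D↔H, N↔N. Complement (TASGRGCVGCTCTABTTCNMBTNTCYATKAAKAGHCTC), then reverse for 5'→3'.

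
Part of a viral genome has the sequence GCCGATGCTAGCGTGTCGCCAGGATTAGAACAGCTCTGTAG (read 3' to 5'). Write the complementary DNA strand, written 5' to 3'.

The strand is given 3'→5', so its complement runs 5'→3' in the same left-to-right order: pair each base A↔T, G↔C.

5'-CGGCTACGATCGCACAGCGGTCCTAATCTTGTCGAGACATC-3'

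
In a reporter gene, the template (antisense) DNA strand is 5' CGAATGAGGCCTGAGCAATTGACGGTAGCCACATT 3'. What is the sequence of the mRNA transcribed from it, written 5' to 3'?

5'-AAUGUGGCUACCGUCAAUUGCUCAGGCCUCAUUCG-3'

The mRNA has the sequence of the coding strand (reverse complement of the template) with T→U. Reverse complement of CGAATGAGGCCTGAGCAATTGACGGTAGCCACATT is AATGTGGCTACCGTCAATTGCTCAGGCCTCATTCG; then T→U.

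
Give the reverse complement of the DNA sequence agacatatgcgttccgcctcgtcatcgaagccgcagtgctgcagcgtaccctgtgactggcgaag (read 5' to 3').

Reading the sequence 3'→5' and pairing each base (A↔T, G↔C) gives the reverse complement directly.

5'-CTTCGCCAGTCACAGGGTACGCTGCAGCACTGCGGCTTCGATGACGAGGCGGAACGCATATGTCT-3'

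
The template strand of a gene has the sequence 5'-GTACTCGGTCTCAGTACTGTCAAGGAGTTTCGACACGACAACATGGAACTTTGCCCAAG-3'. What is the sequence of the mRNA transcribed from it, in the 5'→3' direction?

RNA polymerase reads the template 3'→5' and synthesizes mRNA 5'→3' by base-pairing (A→U, T→A, G↔C). The complement of the template is CATGAGCCAGAGTCATGACAGTTCCTCAAAGCTGTGCTGTTGTACCTTGAAACGGGTTC; antiparallel, so 5'→3' the coding strand is CTTGGGCAAAGTTCCATGTTGTCGTGTCGAAACTCCTTGACAGTACTGAGACCGAGTAC. Replace T with U for the mRNA.

5'-CUUGGGCAAAGUUCCAUGUUGUCGUGUCGAAACUCCUUGACAGUACUGAGACCGAGUAC-3'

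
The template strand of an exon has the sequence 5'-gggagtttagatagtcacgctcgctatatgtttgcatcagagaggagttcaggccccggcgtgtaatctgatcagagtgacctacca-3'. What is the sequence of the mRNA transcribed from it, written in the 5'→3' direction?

RNA polymerase reads the template 3'→5' and synthesizes mRNA 5'→3' by base-pairing (A→U, T→A, G↔C). The complement of the template is CCCTCAAATCTATCAGTGCGAGCGATATACAAACGTAGTCTCTCCTCAAGTCCGGGGCCGCACATTAGACTAGTCTCACTGGATGGT; antiparallel, so 5'→3' the coding strand is TGGTAGGTCACTCTGATCAGATTACACGCCGGGGCCTGAACTCCTCTCTGATGCAAACATATAGCGAGCGTGACTATCTAAACTCCC. Replace T with U for the mRNA.

5'-UGGUAGGUCACUCUGAUCAGAUUACACGCCGGGGCCUGAACUCCUCUCUGAUGCAAACAUAUAGCGAGCGUGACUAUCUAAACUCCC-3'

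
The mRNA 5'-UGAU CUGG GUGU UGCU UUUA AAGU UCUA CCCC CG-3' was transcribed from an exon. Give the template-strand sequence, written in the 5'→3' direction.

Replace U with T to get the coding DNA strand: TGATCTGGGTGTTGCTTTTAAAGTTCTACCCCCG. The template strand is its reverse complement (complement ACTAGACCCACAACGAAAATTTCAAGATGGGGGC, then reverse).

5'-CGGGGGTAGAACTTTAAAAGCAACACCCAGATCA-3'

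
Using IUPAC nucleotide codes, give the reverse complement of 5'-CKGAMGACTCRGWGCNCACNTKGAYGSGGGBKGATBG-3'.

5'-CVATCMVCCCSCRTCMANGTGNGCWCYGAGTCKTCMG-3'

Standard pairs A↔T, G↔C; ambiguity codes pair R↔Y, M↔K, W↔W, S↔S, B↔V, N↔N. Complement (GMCTKCTGAGYCWCGNGTGNAMCTRCSCCCVMCTAVC), then reverse for 5'→3'.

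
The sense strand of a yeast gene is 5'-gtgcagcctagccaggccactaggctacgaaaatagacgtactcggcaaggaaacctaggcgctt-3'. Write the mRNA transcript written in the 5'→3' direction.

5'-GUGCAGCCUAGCCAGGCCACUAGGCUACGAAAAUAGACGUACUCGGCAAGGAAACCUAGGCGCUU-3'

The mRNA is synthesized from the template strand, so it matches the coding strand with T replaced by U.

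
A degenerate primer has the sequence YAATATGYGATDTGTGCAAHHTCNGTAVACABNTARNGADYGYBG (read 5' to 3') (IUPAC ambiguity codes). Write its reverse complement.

5'-CVRCRHTCNYTANVTGTBTACNGADDTTGCACAHATCRCATATTR-3'

Standard pairs A↔T, G↔C; ambiguity codes pair R↔Y, B↔V, D↔H, N↔N. Complement (RTTATACRCTAHACACGTTDDAGNCATBTGTVNATYNCTHRCRVC), then reverse for 5'→3'.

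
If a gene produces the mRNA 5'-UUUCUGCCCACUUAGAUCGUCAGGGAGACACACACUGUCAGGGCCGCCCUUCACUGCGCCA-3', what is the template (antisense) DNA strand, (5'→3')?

Replace U with T to get the coding DNA strand: TTTCTGCCCACTTAGATCGTCAGGGAGACACACACTGTCAGGGCCGCCCTTCACTGCGCCA. The template strand is its reverse complement (complement AAAGACGGGTGAATCTAGCAGTCCCTCTGTGTGTGACAGTCCCGGCGGGAAGTGACGCGGT, then reverse).

5'-TGGCGCAGTGAAGGGCGGCCCTGACAGTGTGTGTCTCCCTGACGATCTAAGTGGGCAGAAA-3'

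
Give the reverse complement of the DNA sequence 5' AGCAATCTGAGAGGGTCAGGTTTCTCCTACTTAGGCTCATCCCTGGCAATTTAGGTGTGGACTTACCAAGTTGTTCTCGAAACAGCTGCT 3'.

5'-AGCAGCTGTTTCGAGAACAACTTGGTAAGTCCACACCTAAATTGCCAGGGATGAGCCTAAGTAGGAGAAACCTGACCCTCTCAGATTGCT-3'

Complement each base (A↔T, G↔C): TCGTTAGACTCTCCCAGTCCAAAGAGGATGAATCCGAGTAGGGACCGTTAAATCCACACCTGAATGGTTCAACAAGAGCTTTGTCGACGA. Then reverse.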